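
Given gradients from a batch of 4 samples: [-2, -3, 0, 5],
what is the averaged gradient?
Average gradient = 0

Average = (1/4)(-2 + -3 + 0 + 5) = 0/4 = 0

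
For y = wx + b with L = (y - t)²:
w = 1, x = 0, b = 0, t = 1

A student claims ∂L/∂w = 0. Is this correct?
Correct

y = (1)(0) + 0 = 0
∂L/∂y = 2(y - t) = 2(0 - 1) = -2
∂y/∂w = x = 0
∂L/∂w = -2 × 0 = 0

Claimed value: 0
Correct: The correct gradient is 0.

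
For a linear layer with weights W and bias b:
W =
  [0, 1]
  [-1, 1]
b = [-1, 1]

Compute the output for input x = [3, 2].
y = [1, 0]

Wx = [0×3 + 1×2, -1×3 + 1×2]
   = [2, -1]
y = Wx + b = [2 + -1, -1 + 1] = [1, 0]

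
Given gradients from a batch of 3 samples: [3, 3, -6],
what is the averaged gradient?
Average gradient = 0

Average = (1/3)(3 + 3 + -6) = 0/3 = 0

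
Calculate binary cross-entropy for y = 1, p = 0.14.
L = 1.966

L = -1·log(0.14) - 0·log(0.86) = -log(0.14) = 1.966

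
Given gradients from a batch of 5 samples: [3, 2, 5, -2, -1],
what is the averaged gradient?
Average gradient = 1.4

Average = (1/5)(3 + 2 + 5 + -2 + -1) = 7/5 = 1.4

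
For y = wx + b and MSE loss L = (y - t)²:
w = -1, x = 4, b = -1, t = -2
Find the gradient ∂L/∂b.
∂L/∂b = -6

y = wx + b = (-1)(4) + -1 = -5
∂L/∂y = 2(y - t) = 2(-5 - -2) = -6
∂y/∂b = 1
∂L/∂b = ∂L/∂y · ∂y/∂b = -6 × 1 = -6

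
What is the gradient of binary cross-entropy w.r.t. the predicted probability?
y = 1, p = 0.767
∂L/∂p = -1.304

∂L/∂p = -y/p + (1-y)/(1-p) = -1/0.767 + 0 = -1.304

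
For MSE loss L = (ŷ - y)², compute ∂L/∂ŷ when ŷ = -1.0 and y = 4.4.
∂L/∂ŷ = -10.8

∂L/∂ŷ = 2(ŷ - y) = 2(-1.0 - 4.4) = 2(-5.4) = -10.8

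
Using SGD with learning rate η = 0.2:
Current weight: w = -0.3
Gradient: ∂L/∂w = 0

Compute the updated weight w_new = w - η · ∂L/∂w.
w_new = -0.3

w_new = w - η·∂L/∂w = -0.3 - 0.2×(0) = -0.3 - (0) = -0.3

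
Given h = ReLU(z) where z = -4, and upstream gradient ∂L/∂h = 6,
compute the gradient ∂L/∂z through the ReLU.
∂L/∂z = 0

h = ReLU(-4) = 0
Since z < 0: ∂h/∂z = 0
∂L/∂z = ∂L/∂h · ∂h/∂z = 6 × 0 = 0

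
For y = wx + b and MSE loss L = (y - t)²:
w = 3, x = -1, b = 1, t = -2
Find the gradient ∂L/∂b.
∂L/∂b = 0

y = wx + b = (3)(-1) + 1 = -2
∂L/∂y = 2(y - t) = 2(-2 - -2) = 0
∂y/∂b = 1
∂L/∂b = ∂L/∂y · ∂y/∂b = 0 × 1 = 0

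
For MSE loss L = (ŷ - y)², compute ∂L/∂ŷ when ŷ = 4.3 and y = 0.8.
∂L/∂ŷ = 7.0

∂L/∂ŷ = 2(ŷ - y) = 2(4.3 - 0.8) = 2(3.5) = 7.0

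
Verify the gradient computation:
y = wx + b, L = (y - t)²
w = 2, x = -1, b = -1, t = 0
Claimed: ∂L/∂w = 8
Incorrect

y = (2)(-1) + -1 = -3
∂L/∂y = 2(y - t) = 2(-3 - 0) = -6
∂y/∂w = x = -1
∂L/∂w = -6 × -1 = 6

Claimed value: 8
Incorrect: The correct gradient is 6.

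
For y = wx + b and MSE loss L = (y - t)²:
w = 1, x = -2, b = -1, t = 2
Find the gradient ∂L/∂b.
∂L/∂b = -10

y = wx + b = (1)(-2) + -1 = -3
∂L/∂y = 2(y - t) = 2(-3 - 2) = -10
∂y/∂b = 1
∂L/∂b = ∂L/∂y · ∂y/∂b = -10 × 1 = -10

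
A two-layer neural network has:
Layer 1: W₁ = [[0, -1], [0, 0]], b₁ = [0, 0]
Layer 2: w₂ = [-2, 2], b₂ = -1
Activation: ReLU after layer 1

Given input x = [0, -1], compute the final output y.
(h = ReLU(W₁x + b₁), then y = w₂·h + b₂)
y = -3

Layer 1 pre-activation: z₁ = [1, 0]
After ReLU: h = [1, 0]
Layer 2 output: y = -2×1 + 2×0 + -1 = -3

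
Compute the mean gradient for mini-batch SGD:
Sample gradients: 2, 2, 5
Average gradient = 3

Average = (1/3)(2 + 2 + 5) = 9/3 = 3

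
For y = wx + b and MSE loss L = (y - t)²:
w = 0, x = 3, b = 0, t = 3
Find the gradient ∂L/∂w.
∂L/∂w = -18

y = wx + b = (0)(3) + 0 = 0
∂L/∂y = 2(y - t) = 2(0 - 3) = -6
∂y/∂w = x = 3
∂L/∂w = ∂L/∂y · ∂y/∂w = -6 × 3 = -18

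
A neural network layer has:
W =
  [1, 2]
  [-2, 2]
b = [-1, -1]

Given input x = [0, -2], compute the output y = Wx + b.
y = [-5, -5]

Wx = [1×0 + 2×-2, -2×0 + 2×-2]
   = [-4, -4]
y = Wx + b = [-4 + -1, -4 + -1] = [-5, -5]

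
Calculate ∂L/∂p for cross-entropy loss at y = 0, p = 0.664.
∂L/∂p = 2.976

∂L/∂p = -y/p + (1-y)/(1-p) = 0 + 1/0.336 = 2.976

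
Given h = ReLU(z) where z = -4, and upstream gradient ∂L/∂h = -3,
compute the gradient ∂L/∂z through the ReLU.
∂L/∂z = 0

h = ReLU(-4) = 0
Since z < 0: ∂h/∂z = 0
∂L/∂z = ∂L/∂h · ∂h/∂z = -3 × 0 = 0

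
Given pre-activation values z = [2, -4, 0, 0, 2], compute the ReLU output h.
h = [2, 0, 0, 0, 2]

ReLU applied element-wise: max(0,2)=2, max(0,-4)=0, max(0,0)=0, max(0,0)=0, max(0,2)=2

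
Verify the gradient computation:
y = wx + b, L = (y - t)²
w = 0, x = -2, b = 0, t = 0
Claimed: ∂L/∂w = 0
Correct

y = (0)(-2) + 0 = 0
∂L/∂y = 2(y - t) = 2(0 - 0) = 0
∂y/∂w = x = -2
∂L/∂w = 0 × -2 = 0

Claimed value: 0
Correct: The correct gradient is 0.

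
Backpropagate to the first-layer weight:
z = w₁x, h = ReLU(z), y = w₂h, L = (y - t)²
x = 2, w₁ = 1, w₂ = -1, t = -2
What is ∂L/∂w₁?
∂L/∂w₁ = 0

Forward pass:
z = w₁x = 1×2 = 2
h = ReLU(2) = 2
y = w₂h = -1×2 = -2

Backward pass:
∂L/∂y = 2(y - t) = 2(-2 - -2) = 0
∂y/∂h = w₂ = -1
∂h/∂z = 1 (ReLU derivative)
∂z/∂w₁ = x = 2

∂L/∂w₁ = 0 × -1 × 1 × 2 = 0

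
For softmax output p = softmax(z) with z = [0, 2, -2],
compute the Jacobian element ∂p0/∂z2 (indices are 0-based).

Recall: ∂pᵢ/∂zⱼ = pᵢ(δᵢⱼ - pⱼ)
∂p0/∂z2 = -0.001862

p = softmax(z) = [0.1173, 0.8668, 0.01588]
p0 = 0.1173, p2 = 0.01588

∂p0/∂z2 = -p0 × p2 = -0.1173 × 0.01588 = -0.001862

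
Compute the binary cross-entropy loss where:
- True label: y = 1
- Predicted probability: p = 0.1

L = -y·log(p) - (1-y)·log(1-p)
L = 2.303

L = -1·log(0.1) - 0·log(0.9) = -log(0.1) = 2.303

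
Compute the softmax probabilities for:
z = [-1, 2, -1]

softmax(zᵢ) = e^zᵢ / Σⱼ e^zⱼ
p = [0.0453, 0.9094, 0.0453]

exp(z) = [0.3679, 7.389, 0.3679]
Sum = 8.125
p = [0.0453, 0.9094, 0.0453]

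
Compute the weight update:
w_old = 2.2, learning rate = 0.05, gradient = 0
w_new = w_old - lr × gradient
w_new = 2.2

w_new = w - η·∂L/∂w = 2.2 - 0.05×(0) = 2.2 - (0) = 2.2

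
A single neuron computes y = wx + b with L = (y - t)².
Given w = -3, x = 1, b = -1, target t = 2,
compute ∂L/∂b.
∂L/∂b = -12

y = wx + b = (-3)(1) + -1 = -4
∂L/∂y = 2(y - t) = 2(-4 - 2) = -12
∂y/∂b = 1
∂L/∂b = ∂L/∂y · ∂y/∂b = -12 × 1 = -12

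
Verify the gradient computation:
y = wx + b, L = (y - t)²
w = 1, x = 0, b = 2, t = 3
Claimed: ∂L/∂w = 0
Correct

y = (1)(0) + 2 = 2
∂L/∂y = 2(y - t) = 2(2 - 3) = -2
∂y/∂w = x = 0
∂L/∂w = -2 × 0 = 0

Claimed value: 0
Correct: The correct gradient is 0.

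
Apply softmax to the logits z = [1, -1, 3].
p = [0.1173, 0.0159, 0.8668]

exp(z) = [2.718, 0.3679, 20.09]
Sum = 23.17
p = [0.1173, 0.0159, 0.8668]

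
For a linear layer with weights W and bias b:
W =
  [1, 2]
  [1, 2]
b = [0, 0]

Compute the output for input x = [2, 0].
y = [2, 2]

Wx = [1×2 + 2×0, 1×2 + 2×0]
   = [2, 2]
y = Wx + b = [2 + 0, 2 + 0] = [2, 2]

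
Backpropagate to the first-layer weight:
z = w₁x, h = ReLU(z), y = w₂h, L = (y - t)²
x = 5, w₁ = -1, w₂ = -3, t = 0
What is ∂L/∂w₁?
∂L/∂w₁ = 0

Forward pass:
z = w₁x = -1×5 = -5
h = ReLU(-5) = 0
y = w₂h = -3×0 = 0

Backward pass:
∂L/∂y = 2(y - t) = 2(0 - 0) = 0
∂y/∂h = w₂ = -3
∂h/∂z = 0 (ReLU derivative)
∂z/∂w₁ = x = 5

∂L/∂w₁ = 0 × -3 × 0 × 5 = 0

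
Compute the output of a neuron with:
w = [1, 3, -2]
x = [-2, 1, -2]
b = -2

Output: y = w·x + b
y = 3

y = (1)(-2) + (3)(1) + (-2)(-2) + -2 = 3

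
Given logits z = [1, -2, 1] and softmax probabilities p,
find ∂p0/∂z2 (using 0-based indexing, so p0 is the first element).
∂p0/∂z2 = -0.238

p = softmax(z) = [0.4879, 0.02429, 0.4879]
p0 = 0.4879, p2 = 0.4879

∂p0/∂z2 = -p0 × p2 = -0.4879 × 0.4879 = -0.238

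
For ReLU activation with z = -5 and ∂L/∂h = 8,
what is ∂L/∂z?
∂L/∂z = 0

h = ReLU(-5) = 0
Since z < 0: ∂h/∂z = 0
∂L/∂z = ∂L/∂h · ∂h/∂z = 8 × 0 = 0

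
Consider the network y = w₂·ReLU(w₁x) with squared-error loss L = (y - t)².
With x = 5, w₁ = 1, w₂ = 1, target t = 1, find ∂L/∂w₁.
∂L/∂w₁ = 40

Forward pass:
z = w₁x = 1×5 = 5
h = ReLU(5) = 5
y = w₂h = 1×5 = 5

Backward pass:
∂L/∂y = 2(y - t) = 2(5 - 1) = 8
∂y/∂h = w₂ = 1
∂h/∂z = 1 (ReLU derivative)
∂z/∂w₁ = x = 5

∂L/∂w₁ = 8 × 1 × 1 × 5 = 40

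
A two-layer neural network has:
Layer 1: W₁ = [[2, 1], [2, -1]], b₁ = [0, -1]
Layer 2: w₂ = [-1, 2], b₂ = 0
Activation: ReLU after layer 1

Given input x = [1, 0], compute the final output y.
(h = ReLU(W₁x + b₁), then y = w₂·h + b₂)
y = 0

Layer 1 pre-activation: z₁ = [2, 1]
After ReLU: h = [2, 1]
Layer 2 output: y = -1×2 + 2×1 + 0 = 0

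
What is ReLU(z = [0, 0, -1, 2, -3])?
h = [0, 0, 0, 2, 0]

ReLU applied element-wise: max(0,0)=0, max(0,0)=0, max(0,-1)=0, max(0,2)=2, max(0,-3)=0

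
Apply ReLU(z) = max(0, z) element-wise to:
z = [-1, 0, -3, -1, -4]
h = [0, 0, 0, 0, 0]

ReLU applied element-wise: max(0,-1)=0, max(0,0)=0, max(0,-3)=0, max(0,-1)=0, max(0,-4)=0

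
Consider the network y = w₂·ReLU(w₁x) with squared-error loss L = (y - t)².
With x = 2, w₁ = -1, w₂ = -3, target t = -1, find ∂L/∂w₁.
∂L/∂w₁ = 0

Forward pass:
z = w₁x = -1×2 = -2
h = ReLU(-2) = 0
y = w₂h = -3×0 = 0

Backward pass:
∂L/∂y = 2(y - t) = 2(0 - -1) = 2
∂y/∂h = w₂ = -3
∂h/∂z = 0 (ReLU derivative)
∂z/∂w₁ = x = 2

∂L/∂w₁ = 2 × -3 × 0 × 2 = 0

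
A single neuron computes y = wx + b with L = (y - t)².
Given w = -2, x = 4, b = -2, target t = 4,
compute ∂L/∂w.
∂L/∂w = -112

y = wx + b = (-2)(4) + -2 = -10
∂L/∂y = 2(y - t) = 2(-10 - 4) = -28
∂y/∂w = x = 4
∂L/∂w = ∂L/∂y · ∂y/∂w = -28 × 4 = -112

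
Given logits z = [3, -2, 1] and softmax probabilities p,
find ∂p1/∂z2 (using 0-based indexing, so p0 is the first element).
∂p1/∂z2 = -0.0006991

p = softmax(z) = [0.8756, 0.0059, 0.1185]
p1 = 0.0059, p2 = 0.1185

∂p1/∂z2 = -p1 × p2 = -0.0059 × 0.1185 = -0.0006991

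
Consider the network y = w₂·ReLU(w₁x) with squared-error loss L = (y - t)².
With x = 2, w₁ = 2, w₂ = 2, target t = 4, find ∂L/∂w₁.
∂L/∂w₁ = 32

Forward pass:
z = w₁x = 2×2 = 4
h = ReLU(4) = 4
y = w₂h = 2×4 = 8

Backward pass:
∂L/∂y = 2(y - t) = 2(8 - 4) = 8
∂y/∂h = w₂ = 2
∂h/∂z = 1 (ReLU derivative)
∂z/∂w₁ = x = 2

∂L/∂w₁ = 8 × 2 × 1 × 2 = 32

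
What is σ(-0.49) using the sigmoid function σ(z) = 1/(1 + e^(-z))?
0.3799

sigmoid(-0.49) = 1/(1 + e^(0.49)) = 1/(1 + 1.632) = 0.3799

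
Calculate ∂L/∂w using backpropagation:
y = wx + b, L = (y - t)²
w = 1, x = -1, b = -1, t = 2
∂L/∂w = 8

y = wx + b = (1)(-1) + -1 = -2
∂L/∂y = 2(y - t) = 2(-2 - 2) = -8
∂y/∂w = x = -1
∂L/∂w = ∂L/∂y · ∂y/∂w = -8 × -1 = 8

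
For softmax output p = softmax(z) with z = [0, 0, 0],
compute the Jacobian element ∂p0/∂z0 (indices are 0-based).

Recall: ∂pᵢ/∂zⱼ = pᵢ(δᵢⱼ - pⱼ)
∂p0/∂z0 = 0.2222

p = softmax(z) = [0.3333, 0.3333, 0.3333]
p0 = 0.3333

∂p0/∂z0 = p0(1 - p0) = 0.3333 × (1 - 0.3333) = 0.2222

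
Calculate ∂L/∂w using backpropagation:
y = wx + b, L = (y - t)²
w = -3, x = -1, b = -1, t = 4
∂L/∂w = 4

y = wx + b = (-3)(-1) + -1 = 2
∂L/∂y = 2(y - t) = 2(2 - 4) = -4
∂y/∂w = x = -1
∂L/∂w = ∂L/∂y · ∂y/∂w = -4 × -1 = 4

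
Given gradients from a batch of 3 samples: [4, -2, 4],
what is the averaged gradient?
Average gradient = 2

Average = (1/3)(4 + -2 + 4) = 6/3 = 2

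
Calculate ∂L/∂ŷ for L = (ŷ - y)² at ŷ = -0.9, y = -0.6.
∂L/∂ŷ = -0.6

∂L/∂ŷ = 2(ŷ - y) = 2(-0.9 - -0.6) = 2(-0.3) = -0.6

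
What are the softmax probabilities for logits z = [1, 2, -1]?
p = [0.2595, 0.7054, 0.0351]

exp(z) = [2.718, 7.389, 0.3679]
Sum = 10.48
p = [0.2595, 0.7054, 0.0351]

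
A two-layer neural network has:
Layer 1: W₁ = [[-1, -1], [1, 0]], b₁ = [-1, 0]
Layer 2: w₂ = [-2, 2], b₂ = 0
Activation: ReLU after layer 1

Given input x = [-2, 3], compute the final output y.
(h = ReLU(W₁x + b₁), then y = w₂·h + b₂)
y = 0

Layer 1 pre-activation: z₁ = [-2, -2]
After ReLU: h = [0, 0]
Layer 2 output: y = -2×0 + 2×0 + 0 = 0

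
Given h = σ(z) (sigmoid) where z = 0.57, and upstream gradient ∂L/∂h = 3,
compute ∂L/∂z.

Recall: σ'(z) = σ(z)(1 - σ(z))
∂L/∂z = 0.6922

σ(0.57) = 0.6388
σ'(0.57) = σ(0.57)(1 - σ(0.57)) = 0.6388 × 0.3612 = 0.2307
∂L/∂z = ∂L/∂h · σ'(z) = 3 × 0.2307 = 0.6922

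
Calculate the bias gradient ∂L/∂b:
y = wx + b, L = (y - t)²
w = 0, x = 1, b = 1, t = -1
∂L/∂b = 4

y = wx + b = (0)(1) + 1 = 1
∂L/∂y = 2(y - t) = 2(1 - -1) = 4
∂y/∂b = 1
∂L/∂b = ∂L/∂y · ∂y/∂b = 4 × 1 = 4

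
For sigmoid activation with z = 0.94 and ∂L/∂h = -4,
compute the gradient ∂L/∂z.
∂L/∂z = -0.808

σ(0.94) = 0.7191
σ'(0.94) = σ(0.94)(1 - σ(0.94)) = 0.7191 × 0.2809 = 0.202
∂L/∂z = ∂L/∂h · σ'(z) = -4 × 0.202 = -0.808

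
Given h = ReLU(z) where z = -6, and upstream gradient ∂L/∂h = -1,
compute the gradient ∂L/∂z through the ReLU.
∂L/∂z = 0

h = ReLU(-6) = 0
Since z < 0: ∂h/∂z = 0
∂L/∂z = ∂L/∂h · ∂h/∂z = -1 × 0 = 0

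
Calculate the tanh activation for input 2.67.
0.9905

tanh(2.67) = (e^(2.67) - e^(-2.67))/(e^(2.67) + e^(-2.67)) = 0.9905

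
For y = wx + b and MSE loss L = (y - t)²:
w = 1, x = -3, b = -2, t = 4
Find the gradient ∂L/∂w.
∂L/∂w = 54

y = wx + b = (1)(-3) + -2 = -5
∂L/∂y = 2(y - t) = 2(-5 - 4) = -18
∂y/∂w = x = -3
∂L/∂w = ∂L/∂y · ∂y/∂w = -18 × -3 = 54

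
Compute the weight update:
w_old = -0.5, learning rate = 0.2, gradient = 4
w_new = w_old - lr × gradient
w_new = -1.3

w_new = w - η·∂L/∂w = -0.5 - 0.2×(4) = -0.5 - (0.8) = -1.3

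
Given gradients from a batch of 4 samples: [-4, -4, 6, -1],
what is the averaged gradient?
Average gradient = -0.75

Average = (1/4)(-4 + -4 + 6 + -1) = -3/4 = -0.75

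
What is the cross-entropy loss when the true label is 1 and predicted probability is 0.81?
L = 0.2107

L = -1·log(0.81) - 0·log(0.19) = -log(0.81) = 0.2107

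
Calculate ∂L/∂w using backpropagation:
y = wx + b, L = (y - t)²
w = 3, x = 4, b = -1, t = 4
∂L/∂w = 56

y = wx + b = (3)(4) + -1 = 11
∂L/∂y = 2(y - t) = 2(11 - 4) = 14
∂y/∂w = x = 4
∂L/∂w = ∂L/∂y · ∂y/∂w = 14 × 4 = 56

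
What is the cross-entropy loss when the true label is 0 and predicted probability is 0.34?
L = 0.4155

L = -0·log(0.34) - 1·log(0.66) = -log(0.66) = 0.4155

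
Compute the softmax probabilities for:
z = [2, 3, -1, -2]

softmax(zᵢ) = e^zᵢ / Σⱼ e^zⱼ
p = [0.2641, 0.7179, 0.0131, 0.0048]

exp(z) = [7.389, 20.09, 0.3679, 0.1353]
Sum = 27.98
p = [0.2641, 0.7179, 0.0131, 0.0048]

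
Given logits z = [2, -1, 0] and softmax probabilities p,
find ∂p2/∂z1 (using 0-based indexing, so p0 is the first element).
∂p2/∂z1 = -0.004797

p = softmax(z) = [0.8438, 0.04201, 0.1142]
p2 = 0.1142, p1 = 0.04201

∂p2/∂z1 = -p2 × p1 = -0.1142 × 0.04201 = -0.004797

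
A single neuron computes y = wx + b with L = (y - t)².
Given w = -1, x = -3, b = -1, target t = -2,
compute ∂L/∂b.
∂L/∂b = 8

y = wx + b = (-1)(-3) + -1 = 2
∂L/∂y = 2(y - t) = 2(2 - -2) = 8
∂y/∂b = 1
∂L/∂b = ∂L/∂y · ∂y/∂b = 8 × 1 = 8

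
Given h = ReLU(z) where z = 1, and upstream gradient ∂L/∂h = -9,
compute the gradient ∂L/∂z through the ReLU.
∂L/∂z = -9

h = ReLU(1) = 1
Since z > 0: ∂h/∂z = 1
∂L/∂z = ∂L/∂h · ∂h/∂z = -9 × 1 = -9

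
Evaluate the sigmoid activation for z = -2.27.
0.09364

sigmoid(-2.27) = 1/(1 + e^(2.27)) = 1/(1 + 9.679) = 0.09364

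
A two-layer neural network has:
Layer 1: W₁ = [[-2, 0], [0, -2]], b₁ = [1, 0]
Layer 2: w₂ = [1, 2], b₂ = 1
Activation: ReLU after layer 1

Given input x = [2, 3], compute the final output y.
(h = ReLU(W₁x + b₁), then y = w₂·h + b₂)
y = 1

Layer 1 pre-activation: z₁ = [-3, -6]
After ReLU: h = [0, 0]
Layer 2 output: y = 1×0 + 2×0 + 1 = 1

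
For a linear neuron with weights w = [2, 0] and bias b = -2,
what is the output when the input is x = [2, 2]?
y = 2

y = (2)(2) + (0)(2) + -2 = 2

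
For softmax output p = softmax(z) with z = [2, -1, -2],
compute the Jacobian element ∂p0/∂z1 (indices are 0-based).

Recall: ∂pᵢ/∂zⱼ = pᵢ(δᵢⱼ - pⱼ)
∂p0/∂z1 = -0.04364

p = softmax(z) = [0.9362, 0.04661, 0.01715]
p0 = 0.9362, p1 = 0.04661

∂p0/∂z1 = -p0 × p1 = -0.9362 × 0.04661 = -0.04364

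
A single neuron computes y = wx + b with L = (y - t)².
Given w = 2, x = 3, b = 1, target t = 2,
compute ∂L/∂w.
∂L/∂w = 30

y = wx + b = (2)(3) + 1 = 7
∂L/∂y = 2(y - t) = 2(7 - 2) = 10
∂y/∂w = x = 3
∂L/∂w = ∂L/∂y · ∂y/∂w = 10 × 3 = 30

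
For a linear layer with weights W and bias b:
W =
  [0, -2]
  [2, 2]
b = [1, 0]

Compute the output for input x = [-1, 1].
y = [-1, 0]

Wx = [0×-1 + -2×1, 2×-1 + 2×1]
   = [-2, 0]
y = Wx + b = [-2 + 1, 0 + 0] = [-1, 0]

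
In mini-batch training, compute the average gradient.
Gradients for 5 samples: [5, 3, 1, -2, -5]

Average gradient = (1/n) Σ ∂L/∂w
Average gradient = 0.4

Average = (1/5)(5 + 3 + 1 + -2 + -5) = 2/5 = 0.4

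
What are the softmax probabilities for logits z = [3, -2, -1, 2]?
p = [0.7179, 0.0048, 0.0131, 0.2641]

exp(z) = [20.09, 0.1353, 0.3679, 7.389]
Sum = 27.98
p = [0.7179, 0.0048, 0.0131, 0.2641]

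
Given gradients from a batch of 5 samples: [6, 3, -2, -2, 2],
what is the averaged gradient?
Average gradient = 1.4

Average = (1/5)(6 + 3 + -2 + -2 + 2) = 7/5 = 1.4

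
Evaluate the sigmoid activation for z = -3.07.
0.04436

sigmoid(-3.07) = 1/(1 + e^(3.07)) = 1/(1 + 21.54) = 0.04436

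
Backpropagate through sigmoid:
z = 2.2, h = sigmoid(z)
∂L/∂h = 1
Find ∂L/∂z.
∂L/∂z = 0.0898

σ(2.2) = 0.9002
σ'(2.2) = σ(2.2)(1 - σ(2.2)) = 0.9002 × 0.09975 = 0.0898
∂L/∂z = ∂L/∂h · σ'(z) = 1 × 0.0898 = 0.0898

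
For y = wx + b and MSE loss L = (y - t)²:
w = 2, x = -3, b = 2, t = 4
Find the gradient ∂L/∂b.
∂L/∂b = -16

y = wx + b = (2)(-3) + 2 = -4
∂L/∂y = 2(y - t) = 2(-4 - 4) = -16
∂y/∂b = 1
∂L/∂b = ∂L/∂y · ∂y/∂b = -16 × 1 = -16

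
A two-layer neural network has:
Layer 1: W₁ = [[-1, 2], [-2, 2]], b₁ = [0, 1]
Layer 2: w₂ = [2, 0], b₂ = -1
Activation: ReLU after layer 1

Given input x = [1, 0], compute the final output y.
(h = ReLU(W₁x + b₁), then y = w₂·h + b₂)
y = -1

Layer 1 pre-activation: z₁ = [-1, -1]
After ReLU: h = [0, 0]
Layer 2 output: y = 2×0 + 0×0 + -1 = -1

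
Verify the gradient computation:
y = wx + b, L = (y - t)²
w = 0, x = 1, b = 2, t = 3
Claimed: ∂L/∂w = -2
Correct

y = (0)(1) + 2 = 2
∂L/∂y = 2(y - t) = 2(2 - 3) = -2
∂y/∂w = x = 1
∂L/∂w = -2 × 1 = -2

Claimed value: -2
Correct: The correct gradient is -2.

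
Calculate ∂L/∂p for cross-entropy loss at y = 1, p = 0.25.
∂L/∂p = -4

∂L/∂p = -y/p + (1-y)/(1-p) = -1/0.25 + 0 = -4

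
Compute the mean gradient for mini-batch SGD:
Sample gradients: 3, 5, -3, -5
Average gradient = 0

Average = (1/4)(3 + 5 + -3 + -5) = 0/4 = 0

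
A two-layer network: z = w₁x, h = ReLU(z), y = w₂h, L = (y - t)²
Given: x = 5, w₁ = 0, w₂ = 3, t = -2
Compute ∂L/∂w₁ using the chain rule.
∂L/∂w₁ = 0

Forward pass:
z = w₁x = 0×5 = 0
h = ReLU(0) = 0
y = w₂h = 3×0 = 0

Backward pass:
∂L/∂y = 2(y - t) = 2(0 - -2) = 4
∂y/∂h = w₂ = 3
∂h/∂z = 0 (ReLU derivative)
∂z/∂w₁ = x = 5

∂L/∂w₁ = 4 × 3 × 0 × 5 = 0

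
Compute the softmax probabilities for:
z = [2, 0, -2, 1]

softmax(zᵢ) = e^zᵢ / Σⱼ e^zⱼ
p = [0.6572, 0.0889, 0.012, 0.2418]

exp(z) = [7.389, 1, 0.1353, 2.718]
Sum = 11.24
p = [0.6572, 0.0889, 0.012, 0.2418]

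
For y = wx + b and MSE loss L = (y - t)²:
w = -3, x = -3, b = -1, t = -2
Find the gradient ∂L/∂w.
∂L/∂w = -60

y = wx + b = (-3)(-3) + -1 = 8
∂L/∂y = 2(y - t) = 2(8 - -2) = 20
∂y/∂w = x = -3
∂L/∂w = ∂L/∂y · ∂y/∂w = 20 × -3 = -60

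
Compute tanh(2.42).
0.9843

tanh(2.42) = (e^(2.42) - e^(-2.42))/(e^(2.42) + e^(-2.42)) = 0.9843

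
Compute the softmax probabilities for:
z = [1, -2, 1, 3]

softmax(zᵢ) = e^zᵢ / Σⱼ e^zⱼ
p = [0.1059, 0.0053, 0.1059, 0.7828]

exp(z) = [2.718, 0.1353, 2.718, 20.09]
Sum = 25.66
p = [0.1059, 0.0053, 0.1059, 0.7828]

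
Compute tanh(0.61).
0.5441

tanh(0.61) = (e^(0.61) - e^(-0.61))/(e^(0.61) + e^(-0.61)) = 0.5441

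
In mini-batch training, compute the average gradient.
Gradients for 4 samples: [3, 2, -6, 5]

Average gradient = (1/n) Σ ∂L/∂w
Average gradient = 1

Average = (1/4)(3 + 2 + -6 + 5) = 4/4 = 1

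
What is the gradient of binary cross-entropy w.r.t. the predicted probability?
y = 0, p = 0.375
∂L/∂p = 1.6

∂L/∂p = -y/p + (1-y)/(1-p) = 0 + 1/0.625 = 1.6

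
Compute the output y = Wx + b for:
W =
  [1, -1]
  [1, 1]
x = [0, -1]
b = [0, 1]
y = [1, 0]

Wx = [1×0 + -1×-1, 1×0 + 1×-1]
   = [1, -1]
y = Wx + b = [1 + 0, -1 + 1] = [1, 0]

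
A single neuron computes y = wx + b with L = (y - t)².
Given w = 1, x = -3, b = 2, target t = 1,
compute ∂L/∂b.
∂L/∂b = -4

y = wx + b = (1)(-3) + 2 = -1
∂L/∂y = 2(y - t) = 2(-1 - 1) = -4
∂y/∂b = 1
∂L/∂b = ∂L/∂y · ∂y/∂b = -4 × 1 = -4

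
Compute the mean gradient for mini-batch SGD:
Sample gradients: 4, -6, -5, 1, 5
Average gradient = -0.2

Average = (1/5)(4 + -6 + -5 + 1 + 5) = -1/5 = -0.2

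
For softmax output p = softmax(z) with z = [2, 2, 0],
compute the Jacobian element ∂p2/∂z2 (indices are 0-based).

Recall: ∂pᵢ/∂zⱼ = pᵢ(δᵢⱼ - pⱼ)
∂p2/∂z2 = 0.05936

p = softmax(z) = [0.4683, 0.4683, 0.06338]
p2 = 0.06338

∂p2/∂z2 = p2(1 - p2) = 0.06338 × (1 - 0.06338) = 0.05936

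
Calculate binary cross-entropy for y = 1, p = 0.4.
L = 0.9163

L = -1·log(0.4) - 0·log(0.6) = -log(0.4) = 0.9163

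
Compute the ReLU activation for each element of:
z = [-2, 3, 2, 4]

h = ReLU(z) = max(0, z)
h = [0, 3, 2, 4]

ReLU applied element-wise: max(0,-2)=0, max(0,3)=3, max(0,2)=2, max(0,4)=4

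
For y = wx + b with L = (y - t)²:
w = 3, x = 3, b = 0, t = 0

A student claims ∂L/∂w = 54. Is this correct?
Correct

y = (3)(3) + 0 = 9
∂L/∂y = 2(y - t) = 2(9 - 0) = 18
∂y/∂w = x = 3
∂L/∂w = 18 × 3 = 54

Claimed value: 54
Correct: The correct gradient is 54.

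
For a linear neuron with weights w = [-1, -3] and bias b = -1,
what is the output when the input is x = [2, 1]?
y = -6

y = (-1)(2) + (-3)(1) + -1 = -6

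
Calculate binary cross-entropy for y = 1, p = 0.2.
L = 1.609

L = -1·log(0.2) - 0·log(0.8) = -log(0.2) = 1.609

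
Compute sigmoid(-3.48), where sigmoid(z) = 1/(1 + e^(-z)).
0.02989

sigmoid(-3.48) = 1/(1 + e^(3.48)) = 1/(1 + 32.46) = 0.02989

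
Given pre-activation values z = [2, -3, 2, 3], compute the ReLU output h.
h = [2, 0, 2, 3]

ReLU applied element-wise: max(0,2)=2, max(0,-3)=0, max(0,2)=2, max(0,3)=3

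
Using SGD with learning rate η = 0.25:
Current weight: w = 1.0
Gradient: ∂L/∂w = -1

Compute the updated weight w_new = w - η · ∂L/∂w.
w_new = 1.25

w_new = w - η·∂L/∂w = 1.0 - 0.25×(-1) = 1.0 - (-0.25) = 1.25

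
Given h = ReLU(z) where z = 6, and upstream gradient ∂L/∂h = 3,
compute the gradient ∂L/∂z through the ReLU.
∂L/∂z = 3

h = ReLU(6) = 6
Since z > 0: ∂h/∂z = 1
∂L/∂z = ∂L/∂h · ∂h/∂z = 3 × 1 = 3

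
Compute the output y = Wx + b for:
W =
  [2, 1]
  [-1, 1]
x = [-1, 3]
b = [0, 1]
y = [1, 5]

Wx = [2×-1 + 1×3, -1×-1 + 1×3]
   = [1, 4]
y = Wx + b = [1 + 0, 4 + 1] = [1, 5]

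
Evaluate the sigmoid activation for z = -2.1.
0.1091

sigmoid(-2.1) = 1/(1 + e^(2.1)) = 1/(1 + 8.166) = 0.1091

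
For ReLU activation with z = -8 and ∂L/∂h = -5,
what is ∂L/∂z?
∂L/∂z = 0

h = ReLU(-8) = 0
Since z < 0: ∂h/∂z = 0
∂L/∂z = ∂L/∂h · ∂h/∂z = -5 × 0 = 0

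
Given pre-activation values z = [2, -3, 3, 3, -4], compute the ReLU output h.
h = [2, 0, 3, 3, 0]

ReLU applied element-wise: max(0,2)=2, max(0,-3)=0, max(0,3)=3, max(0,3)=3, max(0,-4)=0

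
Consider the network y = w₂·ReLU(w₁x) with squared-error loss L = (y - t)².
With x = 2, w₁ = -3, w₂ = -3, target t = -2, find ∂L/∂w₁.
∂L/∂w₁ = 0

Forward pass:
z = w₁x = -3×2 = -6
h = ReLU(-6) = 0
y = w₂h = -3×0 = 0

Backward pass:
∂L/∂y = 2(y - t) = 2(0 - -2) = 4
∂y/∂h = w₂ = -3
∂h/∂z = 0 (ReLU derivative)
∂z/∂w₁ = x = 2

∂L/∂w₁ = 4 × -3 × 0 × 2 = 0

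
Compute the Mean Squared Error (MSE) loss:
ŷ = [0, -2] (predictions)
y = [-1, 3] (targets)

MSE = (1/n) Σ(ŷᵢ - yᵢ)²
MSE = 13

MSE = (1/2)((0--1)² + (-2-3)²) = (1/2)(1 + 25) = 13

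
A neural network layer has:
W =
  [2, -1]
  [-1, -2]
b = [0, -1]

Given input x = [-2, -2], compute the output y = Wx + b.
y = [-2, 5]

Wx = [2×-2 + -1×-2, -1×-2 + -2×-2]
   = [-2, 6]
y = Wx + b = [-2 + 0, 6 + -1] = [-2, 5]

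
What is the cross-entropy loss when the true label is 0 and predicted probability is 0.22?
L = 0.2485

L = -0·log(0.22) - 1·log(0.78) = -log(0.78) = 0.2485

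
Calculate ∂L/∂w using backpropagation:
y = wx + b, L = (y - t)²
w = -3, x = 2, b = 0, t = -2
∂L/∂w = -16

y = wx + b = (-3)(2) + 0 = -6
∂L/∂y = 2(y - t) = 2(-6 - -2) = -8
∂y/∂w = x = 2
∂L/∂w = ∂L/∂y · ∂y/∂w = -8 × 2 = -16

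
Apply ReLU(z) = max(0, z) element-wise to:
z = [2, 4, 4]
h = [2, 4, 4]

ReLU applied element-wise: max(0,2)=2, max(0,4)=4, max(0,4)=4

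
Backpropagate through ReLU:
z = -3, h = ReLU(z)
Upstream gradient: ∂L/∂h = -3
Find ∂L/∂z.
∂L/∂z = 0

h = ReLU(-3) = 0
Since z < 0: ∂h/∂z = 0
∂L/∂z = ∂L/∂h · ∂h/∂z = -3 × 0 = 0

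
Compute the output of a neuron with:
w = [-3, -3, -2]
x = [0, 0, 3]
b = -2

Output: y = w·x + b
y = -8

y = (-3)(0) + (-3)(0) + (-2)(3) + -2 = -8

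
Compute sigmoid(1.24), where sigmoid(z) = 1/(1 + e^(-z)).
0.7756

sigmoid(1.24) = 1/(1 + e^(-1.24)) = 1/(1 + 0.2894) = 0.7756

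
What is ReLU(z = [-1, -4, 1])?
h = [0, 0, 1]

ReLU applied element-wise: max(0,-1)=0, max(0,-4)=0, max(0,1)=1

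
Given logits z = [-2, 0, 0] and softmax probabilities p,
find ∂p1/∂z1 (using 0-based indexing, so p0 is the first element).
∂p1/∂z1 = 0.249

p = softmax(z) = [0.06338, 0.4683, 0.4683]
p1 = 0.4683

∂p1/∂z1 = p1(1 - p1) = 0.4683 × (1 - 0.4683) = 0.249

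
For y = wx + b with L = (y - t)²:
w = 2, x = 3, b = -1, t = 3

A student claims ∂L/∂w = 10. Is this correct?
Incorrect

y = (2)(3) + -1 = 5
∂L/∂y = 2(y - t) = 2(5 - 3) = 4
∂y/∂w = x = 3
∂L/∂w = 4 × 3 = 12

Claimed value: 10
Incorrect: The correct gradient is 12.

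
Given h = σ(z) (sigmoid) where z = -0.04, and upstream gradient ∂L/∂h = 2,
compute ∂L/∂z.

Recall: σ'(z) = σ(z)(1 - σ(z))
∂L/∂z = 0.4998

σ(-0.04) = 0.49
σ'(-0.04) = σ(-0.04)(1 - σ(-0.04)) = 0.49 × 0.51 = 0.2499
∂L/∂z = ∂L/∂h · σ'(z) = 2 × 0.2499 = 0.4998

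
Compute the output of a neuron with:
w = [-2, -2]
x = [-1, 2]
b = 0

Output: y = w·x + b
y = -2

y = (-2)(-1) + (-2)(2) + 0 = -2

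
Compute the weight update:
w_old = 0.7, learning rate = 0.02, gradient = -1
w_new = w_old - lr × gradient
w_new = 0.72

w_new = w - η·∂L/∂w = 0.7 - 0.02×(-1) = 0.7 - (-0.02) = 0.72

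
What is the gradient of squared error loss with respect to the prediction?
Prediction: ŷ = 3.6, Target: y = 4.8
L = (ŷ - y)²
∂L/∂ŷ = -2.4

∂L/∂ŷ = 2(ŷ - y) = 2(3.6 - 4.8) = 2(-1.2) = -2.4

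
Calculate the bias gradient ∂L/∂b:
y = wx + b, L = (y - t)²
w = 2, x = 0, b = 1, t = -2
∂L/∂b = 6

y = wx + b = (2)(0) + 1 = 1
∂L/∂y = 2(y - t) = 2(1 - -2) = 6
∂y/∂b = 1
∂L/∂b = ∂L/∂y · ∂y/∂b = 6 × 1 = 6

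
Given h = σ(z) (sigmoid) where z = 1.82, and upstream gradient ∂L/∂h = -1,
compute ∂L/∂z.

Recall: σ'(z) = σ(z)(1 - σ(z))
∂L/∂z = -0.12

σ(1.82) = 0.8606
σ'(1.82) = σ(1.82)(1 - σ(1.82)) = 0.8606 × 0.1394 = 0.12
∂L/∂z = ∂L/∂h · σ'(z) = -1 × 0.12 = -0.12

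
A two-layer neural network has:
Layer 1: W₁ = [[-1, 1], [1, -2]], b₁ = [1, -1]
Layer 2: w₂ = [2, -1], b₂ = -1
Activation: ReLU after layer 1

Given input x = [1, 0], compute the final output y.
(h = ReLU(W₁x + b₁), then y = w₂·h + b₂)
y = -1

Layer 1 pre-activation: z₁ = [0, 0]
After ReLU: h = [0, 0]
Layer 2 output: y = 2×0 + -1×0 + -1 = -1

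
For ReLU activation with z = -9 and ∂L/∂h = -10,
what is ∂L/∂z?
∂L/∂z = 0

h = ReLU(-9) = 0
Since z < 0: ∂h/∂z = 0
∂L/∂z = ∂L/∂h · ∂h/∂z = -10 × 0 = 0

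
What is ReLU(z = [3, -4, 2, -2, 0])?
h = [3, 0, 2, 0, 0]

ReLU applied element-wise: max(0,3)=3, max(0,-4)=0, max(0,2)=2, max(0,-2)=0, max(0,0)=0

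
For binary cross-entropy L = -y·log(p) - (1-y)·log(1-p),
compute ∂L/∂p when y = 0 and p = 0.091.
∂L/∂p = 1.1

∂L/∂p = -y/p + (1-y)/(1-p) = 0 + 1/0.909 = 1.1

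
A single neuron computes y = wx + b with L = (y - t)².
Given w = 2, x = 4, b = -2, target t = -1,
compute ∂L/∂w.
∂L/∂w = 56

y = wx + b = (2)(4) + -2 = 6
∂L/∂y = 2(y - t) = 2(6 - -1) = 14
∂y/∂w = x = 4
∂L/∂w = ∂L/∂y · ∂y/∂w = 14 × 4 = 56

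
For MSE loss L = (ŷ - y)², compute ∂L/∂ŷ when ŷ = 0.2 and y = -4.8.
∂L/∂ŷ = 10.0

∂L/∂ŷ = 2(ŷ - y) = 2(0.2 - -4.8) = 2(5.0) = 10.0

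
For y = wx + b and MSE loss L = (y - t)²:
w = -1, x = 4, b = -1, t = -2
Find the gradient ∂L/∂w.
∂L/∂w = -24

y = wx + b = (-1)(4) + -1 = -5
∂L/∂y = 2(y - t) = 2(-5 - -2) = -6
∂y/∂w = x = 4
∂L/∂w = ∂L/∂y · ∂y/∂w = -6 × 4 = -24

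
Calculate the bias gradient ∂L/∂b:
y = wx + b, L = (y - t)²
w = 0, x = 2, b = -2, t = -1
∂L/∂b = -2

y = wx + b = (0)(2) + -2 = -2
∂L/∂y = 2(y - t) = 2(-2 - -1) = -2
∂y/∂b = 1
∂L/∂b = ∂L/∂y · ∂y/∂b = -2 × 1 = -2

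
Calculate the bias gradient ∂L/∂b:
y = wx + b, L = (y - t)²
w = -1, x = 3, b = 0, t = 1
∂L/∂b = -8

y = wx + b = (-1)(3) + 0 = -3
∂L/∂y = 2(y - t) = 2(-3 - 1) = -8
∂y/∂b = 1
∂L/∂b = ∂L/∂y · ∂y/∂b = -8 × 1 = -8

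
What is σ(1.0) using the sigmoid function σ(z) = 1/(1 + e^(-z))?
0.7311

sigmoid(1.0) = 1/(1 + e^(-1.0)) = 1/(1 + 0.3679) = 0.7311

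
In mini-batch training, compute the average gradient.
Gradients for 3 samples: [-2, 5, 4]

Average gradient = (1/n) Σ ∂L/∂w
Average gradient = 2.333

Average = (1/3)(-2 + 5 + 4) = 7/3 = 2.333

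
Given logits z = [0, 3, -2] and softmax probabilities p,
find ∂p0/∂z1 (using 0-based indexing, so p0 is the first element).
∂p0/∂z1 = -0.0446

p = softmax(z) = [0.04712, 0.9465, 0.006377]
p0 = 0.04712, p1 = 0.9465

∂p0/∂z1 = -p0 × p1 = -0.04712 × 0.9465 = -0.0446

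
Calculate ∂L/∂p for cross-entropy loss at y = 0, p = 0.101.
∂L/∂p = 1.112

∂L/∂p = -y/p + (1-y)/(1-p) = 0 + 1/0.899 = 1.112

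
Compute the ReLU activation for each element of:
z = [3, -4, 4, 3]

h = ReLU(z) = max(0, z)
h = [3, 0, 4, 3]

ReLU applied element-wise: max(0,3)=3, max(0,-4)=0, max(0,4)=4, max(0,3)=3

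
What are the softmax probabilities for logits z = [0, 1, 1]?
p = [0.1554, 0.4223, 0.4223]

exp(z) = [1, 2.718, 2.718]
Sum = 6.437
p = [0.1554, 0.4223, 0.4223]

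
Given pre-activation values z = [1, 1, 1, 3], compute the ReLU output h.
h = [1, 1, 1, 3]

ReLU applied element-wise: max(0,1)=1, max(0,1)=1, max(0,1)=1, max(0,3)=3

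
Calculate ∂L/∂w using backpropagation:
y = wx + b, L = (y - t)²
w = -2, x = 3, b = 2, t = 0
∂L/∂w = -24

y = wx + b = (-2)(3) + 2 = -4
∂L/∂y = 2(y - t) = 2(-4 - 0) = -8
∂y/∂w = x = 3
∂L/∂w = ∂L/∂y · ∂y/∂w = -8 × 3 = -24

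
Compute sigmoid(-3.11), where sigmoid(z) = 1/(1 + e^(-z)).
0.0427

sigmoid(-3.11) = 1/(1 + e^(3.11)) = 1/(1 + 22.42) = 0.0427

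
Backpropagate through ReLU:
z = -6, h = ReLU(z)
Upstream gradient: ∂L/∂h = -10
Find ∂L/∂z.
∂L/∂z = 0

h = ReLU(-6) = 0
Since z < 0: ∂h/∂z = 0
∂L/∂z = ∂L/∂h · ∂h/∂z = -10 × 0 = 0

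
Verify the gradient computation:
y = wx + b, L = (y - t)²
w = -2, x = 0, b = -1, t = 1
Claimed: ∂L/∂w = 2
Incorrect

y = (-2)(0) + -1 = -1
∂L/∂y = 2(y - t) = 2(-1 - 1) = -4
∂y/∂w = x = 0
∂L/∂w = -4 × 0 = 0

Claimed value: 2
Incorrect: The correct gradient is 0.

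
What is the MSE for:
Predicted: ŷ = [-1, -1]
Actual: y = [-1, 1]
MSE = 2

MSE = (1/2)((-1--1)² + (-1-1)²) = (1/2)(0 + 4) = 2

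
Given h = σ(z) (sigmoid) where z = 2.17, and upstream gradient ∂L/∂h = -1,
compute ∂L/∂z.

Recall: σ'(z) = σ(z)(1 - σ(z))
∂L/∂z = -0.09198

σ(2.17) = 0.8975
σ'(2.17) = σ(2.17)(1 - σ(2.17)) = 0.8975 × 0.1025 = 0.09198
∂L/∂z = ∂L/∂h · σ'(z) = -1 × 0.09198 = -0.09198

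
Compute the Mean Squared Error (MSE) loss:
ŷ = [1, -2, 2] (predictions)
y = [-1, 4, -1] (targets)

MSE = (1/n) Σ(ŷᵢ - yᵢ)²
MSE = 16.33

MSE = (1/3)((1--1)² + (-2-4)² + (2--1)²) = (1/3)(4 + 36 + 9) = 16.33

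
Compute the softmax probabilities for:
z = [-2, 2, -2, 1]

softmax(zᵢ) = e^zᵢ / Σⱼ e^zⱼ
p = [0.013, 0.712, 0.013, 0.2619]

exp(z) = [0.1353, 7.389, 0.1353, 2.718]
Sum = 10.38
p = [0.013, 0.712, 0.013, 0.2619]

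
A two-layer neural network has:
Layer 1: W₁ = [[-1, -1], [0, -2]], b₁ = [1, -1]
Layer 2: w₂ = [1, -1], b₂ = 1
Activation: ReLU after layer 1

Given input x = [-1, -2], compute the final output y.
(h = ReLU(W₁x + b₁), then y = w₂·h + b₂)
y = 2

Layer 1 pre-activation: z₁ = [4, 3]
After ReLU: h = [4, 3]
Layer 2 output: y = 1×4 + -1×3 + 1 = 2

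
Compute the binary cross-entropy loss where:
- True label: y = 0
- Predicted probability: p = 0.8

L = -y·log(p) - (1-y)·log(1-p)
L = 1.609

L = -0·log(0.8) - 1·log(0.2) = -log(0.2) = 1.609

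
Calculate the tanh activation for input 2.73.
0.9915

tanh(2.73) = (e^(2.73) - e^(-2.73))/(e^(2.73) + e^(-2.73)) = 0.9915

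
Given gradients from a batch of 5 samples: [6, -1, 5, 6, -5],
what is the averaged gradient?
Average gradient = 2.2

Average = (1/5)(6 + -1 + 5 + 6 + -5) = 11/5 = 2.2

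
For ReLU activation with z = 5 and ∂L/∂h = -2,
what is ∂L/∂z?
∂L/∂z = -2

h = ReLU(5) = 5
Since z > 0: ∂h/∂z = 1
∂L/∂z = ∂L/∂h · ∂h/∂z = -2 × 1 = -2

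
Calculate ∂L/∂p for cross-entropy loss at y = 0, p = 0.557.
∂L/∂p = 2.257

∂L/∂p = -y/p + (1-y)/(1-p) = 0 + 1/0.443 = 2.257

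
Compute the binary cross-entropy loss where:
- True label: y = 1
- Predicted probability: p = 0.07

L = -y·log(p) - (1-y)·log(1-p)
L = 2.659

L = -1·log(0.07) - 0·log(0.93) = -log(0.07) = 2.659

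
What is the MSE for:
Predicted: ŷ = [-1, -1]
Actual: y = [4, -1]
MSE = 12.5

MSE = (1/2)((-1-4)² + (-1--1)²) = (1/2)(25 + 0) = 12.5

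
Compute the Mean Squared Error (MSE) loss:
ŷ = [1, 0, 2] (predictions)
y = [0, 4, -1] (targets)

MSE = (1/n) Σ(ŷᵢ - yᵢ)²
MSE = 8.667

MSE = (1/3)((1-0)² + (0-4)² + (2--1)²) = (1/3)(1 + 16 + 9) = 8.667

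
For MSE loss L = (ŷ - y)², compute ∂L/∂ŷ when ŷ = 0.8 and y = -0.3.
∂L/∂ŷ = 2.2

∂L/∂ŷ = 2(ŷ - y) = 2(0.8 - -0.3) = 2(1.1) = 2.2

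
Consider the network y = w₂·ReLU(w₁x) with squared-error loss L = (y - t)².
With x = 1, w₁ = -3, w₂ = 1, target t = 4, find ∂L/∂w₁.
∂L/∂w₁ = 0

Forward pass:
z = w₁x = -3×1 = -3
h = ReLU(-3) = 0
y = w₂h = 1×0 = 0

Backward pass:
∂L/∂y = 2(y - t) = 2(0 - 4) = -8
∂y/∂h = w₂ = 1
∂h/∂z = 0 (ReLU derivative)
∂z/∂w₁ = x = 1

∂L/∂w₁ = -8 × 1 × 0 × 1 = 0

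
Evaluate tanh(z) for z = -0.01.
-0.01

tanh(-0.01) = (e^(-0.01) - e^(0.01))/(e^(-0.01) + e^(0.01)) = -0.01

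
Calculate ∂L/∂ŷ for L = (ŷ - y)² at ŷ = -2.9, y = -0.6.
∂L/∂ŷ = -4.6

∂L/∂ŷ = 2(ŷ - y) = 2(-2.9 - -0.6) = 2(-2.3) = -4.6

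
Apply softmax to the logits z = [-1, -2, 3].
p = [0.0179, 0.0066, 0.9756]

exp(z) = [0.3679, 0.1353, 20.09]
Sum = 20.59
p = [0.0179, 0.0066, 0.9756]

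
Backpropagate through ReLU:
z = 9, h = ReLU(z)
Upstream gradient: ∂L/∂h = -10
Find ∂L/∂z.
∂L/∂z = -10

h = ReLU(9) = 9
Since z > 0: ∂h/∂z = 1
∂L/∂z = ∂L/∂h · ∂h/∂z = -10 × 1 = -10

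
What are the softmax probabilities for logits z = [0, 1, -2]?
p = [0.2595, 0.7054, 0.0351]

exp(z) = [1, 2.718, 0.1353]
Sum = 3.854
p = [0.2595, 0.7054, 0.0351]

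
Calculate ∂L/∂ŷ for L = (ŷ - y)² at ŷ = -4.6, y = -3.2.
∂L/∂ŷ = -2.8

∂L/∂ŷ = 2(ŷ - y) = 2(-4.6 - -3.2) = 2(-1.4) = -2.8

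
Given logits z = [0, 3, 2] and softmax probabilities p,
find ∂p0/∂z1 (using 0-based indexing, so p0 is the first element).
∂p0/∂z1 = -0.02477

p = softmax(z) = [0.03512, 0.7054, 0.2595]
p0 = 0.03512, p1 = 0.7054

∂p0/∂z1 = -p0 × p1 = -0.03512 × 0.7054 = -0.02477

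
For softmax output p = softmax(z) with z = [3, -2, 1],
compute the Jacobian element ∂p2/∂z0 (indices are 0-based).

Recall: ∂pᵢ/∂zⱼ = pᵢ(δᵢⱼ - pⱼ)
∂p2/∂z0 = -0.1038

p = softmax(z) = [0.8756, 0.0059, 0.1185]
p2 = 0.1185, p0 = 0.8756

∂p2/∂z0 = -p2 × p0 = -0.1185 × 0.8756 = -0.1038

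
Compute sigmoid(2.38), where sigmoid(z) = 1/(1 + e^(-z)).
0.9153

sigmoid(2.38) = 1/(1 + e^(-2.38)) = 1/(1 + 0.09255) = 0.9153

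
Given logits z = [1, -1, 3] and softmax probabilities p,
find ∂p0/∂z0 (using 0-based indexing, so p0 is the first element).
∂p0/∂z0 = 0.1035

p = softmax(z) = [0.1173, 0.01588, 0.8668]
p0 = 0.1173

∂p0/∂z0 = p0(1 - p0) = 0.1173 × (1 - 0.1173) = 0.1035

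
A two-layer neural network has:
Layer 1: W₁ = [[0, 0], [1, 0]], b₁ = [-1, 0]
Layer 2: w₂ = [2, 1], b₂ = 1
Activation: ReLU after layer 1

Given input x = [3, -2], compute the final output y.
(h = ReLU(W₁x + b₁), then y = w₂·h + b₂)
y = 4

Layer 1 pre-activation: z₁ = [-1, 3]
After ReLU: h = [0, 3]
Layer 2 output: y = 2×0 + 1×3 + 1 = 4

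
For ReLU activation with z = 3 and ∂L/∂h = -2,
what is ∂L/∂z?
∂L/∂z = -2

h = ReLU(3) = 3
Since z > 0: ∂h/∂z = 1
∂L/∂z = ∂L/∂h · ∂h/∂z = -2 × 1 = -2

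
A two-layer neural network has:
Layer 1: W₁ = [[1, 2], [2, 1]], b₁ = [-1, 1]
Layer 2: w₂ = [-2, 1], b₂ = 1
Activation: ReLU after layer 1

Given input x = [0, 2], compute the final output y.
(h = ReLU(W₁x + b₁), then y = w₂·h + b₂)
y = -2

Layer 1 pre-activation: z₁ = [3, 3]
After ReLU: h = [3, 3]
Layer 2 output: y = -2×3 + 1×3 + 1 = -2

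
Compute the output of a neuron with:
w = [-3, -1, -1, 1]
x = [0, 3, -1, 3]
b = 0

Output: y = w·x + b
y = 1

y = (-3)(0) + (-1)(3) + (-1)(-1) + (1)(3) + 0 = 1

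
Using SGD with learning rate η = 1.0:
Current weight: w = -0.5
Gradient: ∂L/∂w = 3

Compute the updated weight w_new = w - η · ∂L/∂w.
w_new = -3.5

w_new = w - η·∂L/∂w = -0.5 - 1.0×(3) = -0.5 - (3) = -3.5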